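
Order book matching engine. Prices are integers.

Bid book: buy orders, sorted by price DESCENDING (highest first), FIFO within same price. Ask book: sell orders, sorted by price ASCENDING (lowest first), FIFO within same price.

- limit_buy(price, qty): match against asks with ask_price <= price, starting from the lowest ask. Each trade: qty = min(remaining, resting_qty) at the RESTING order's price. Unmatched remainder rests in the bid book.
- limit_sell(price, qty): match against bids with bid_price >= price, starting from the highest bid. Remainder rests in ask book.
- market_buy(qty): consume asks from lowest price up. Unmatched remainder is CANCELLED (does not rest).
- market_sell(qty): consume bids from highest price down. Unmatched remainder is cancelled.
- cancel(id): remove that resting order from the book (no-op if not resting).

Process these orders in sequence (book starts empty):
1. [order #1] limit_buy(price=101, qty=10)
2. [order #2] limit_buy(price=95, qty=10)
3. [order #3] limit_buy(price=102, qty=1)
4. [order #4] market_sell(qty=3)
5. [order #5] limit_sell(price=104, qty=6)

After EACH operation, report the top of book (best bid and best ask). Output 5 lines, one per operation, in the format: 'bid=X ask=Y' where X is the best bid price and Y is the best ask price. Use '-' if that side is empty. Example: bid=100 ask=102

Answer: bid=101 ask=-
bid=101 ask=-
bid=102 ask=-
bid=101 ask=-
bid=101 ask=104

Derivation:
After op 1 [order #1] limit_buy(price=101, qty=10): fills=none; bids=[#1:10@101] asks=[-]
After op 2 [order #2] limit_buy(price=95, qty=10): fills=none; bids=[#1:10@101 #2:10@95] asks=[-]
After op 3 [order #3] limit_buy(price=102, qty=1): fills=none; bids=[#3:1@102 #1:10@101 #2:10@95] asks=[-]
After op 4 [order #4] market_sell(qty=3): fills=#3x#4:1@102 #1x#4:2@101; bids=[#1:8@101 #2:10@95] asks=[-]
After op 5 [order #5] limit_sell(price=104, qty=6): fills=none; bids=[#1:8@101 #2:10@95] asks=[#5:6@104]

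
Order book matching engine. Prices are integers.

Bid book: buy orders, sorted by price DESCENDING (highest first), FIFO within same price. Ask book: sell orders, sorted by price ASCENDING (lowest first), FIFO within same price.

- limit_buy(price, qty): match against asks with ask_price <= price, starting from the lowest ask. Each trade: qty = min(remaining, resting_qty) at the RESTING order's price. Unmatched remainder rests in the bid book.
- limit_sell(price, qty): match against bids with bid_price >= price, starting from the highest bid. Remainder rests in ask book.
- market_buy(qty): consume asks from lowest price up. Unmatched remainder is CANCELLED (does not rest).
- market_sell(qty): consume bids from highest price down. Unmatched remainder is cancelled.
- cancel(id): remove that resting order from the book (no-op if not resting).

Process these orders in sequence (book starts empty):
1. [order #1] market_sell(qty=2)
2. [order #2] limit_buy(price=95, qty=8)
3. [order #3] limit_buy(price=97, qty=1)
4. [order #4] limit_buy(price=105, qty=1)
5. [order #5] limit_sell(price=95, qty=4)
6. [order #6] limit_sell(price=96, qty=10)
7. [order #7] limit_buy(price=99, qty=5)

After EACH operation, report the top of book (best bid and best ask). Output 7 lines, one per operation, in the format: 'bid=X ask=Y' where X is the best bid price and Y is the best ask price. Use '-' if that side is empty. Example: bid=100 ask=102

Answer: bid=- ask=-
bid=95 ask=-
bid=97 ask=-
bid=105 ask=-
bid=95 ask=-
bid=95 ask=96
bid=95 ask=96

Derivation:
After op 1 [order #1] market_sell(qty=2): fills=none; bids=[-] asks=[-]
After op 2 [order #2] limit_buy(price=95, qty=8): fills=none; bids=[#2:8@95] asks=[-]
After op 3 [order #3] limit_buy(price=97, qty=1): fills=none; bids=[#3:1@97 #2:8@95] asks=[-]
After op 4 [order #4] limit_buy(price=105, qty=1): fills=none; bids=[#4:1@105 #3:1@97 #2:8@95] asks=[-]
After op 5 [order #5] limit_sell(price=95, qty=4): fills=#4x#5:1@105 #3x#5:1@97 #2x#5:2@95; bids=[#2:6@95] asks=[-]
After op 6 [order #6] limit_sell(price=96, qty=10): fills=none; bids=[#2:6@95] asks=[#6:10@96]
After op 7 [order #7] limit_buy(price=99, qty=5): fills=#7x#6:5@96; bids=[#2:6@95] asks=[#6:5@96]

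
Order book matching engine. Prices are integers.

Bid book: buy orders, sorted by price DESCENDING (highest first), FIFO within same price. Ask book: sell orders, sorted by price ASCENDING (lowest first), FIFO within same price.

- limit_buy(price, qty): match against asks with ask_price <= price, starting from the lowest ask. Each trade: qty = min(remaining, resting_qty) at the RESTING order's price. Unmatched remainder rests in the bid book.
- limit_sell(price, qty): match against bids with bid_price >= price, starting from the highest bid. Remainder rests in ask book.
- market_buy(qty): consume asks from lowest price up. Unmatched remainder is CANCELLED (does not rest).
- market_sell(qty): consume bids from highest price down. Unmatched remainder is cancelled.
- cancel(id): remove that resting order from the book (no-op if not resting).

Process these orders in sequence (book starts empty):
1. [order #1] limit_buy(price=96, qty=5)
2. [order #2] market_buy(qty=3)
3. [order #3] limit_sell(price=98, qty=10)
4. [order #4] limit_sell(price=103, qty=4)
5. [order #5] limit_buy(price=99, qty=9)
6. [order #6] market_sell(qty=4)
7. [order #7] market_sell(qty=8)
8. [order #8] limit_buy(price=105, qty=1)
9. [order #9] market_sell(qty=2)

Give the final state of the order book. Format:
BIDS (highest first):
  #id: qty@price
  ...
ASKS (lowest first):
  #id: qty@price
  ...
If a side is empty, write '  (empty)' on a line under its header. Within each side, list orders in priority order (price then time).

After op 1 [order #1] limit_buy(price=96, qty=5): fills=none; bids=[#1:5@96] asks=[-]
After op 2 [order #2] market_buy(qty=3): fills=none; bids=[#1:5@96] asks=[-]
After op 3 [order #3] limit_sell(price=98, qty=10): fills=none; bids=[#1:5@96] asks=[#3:10@98]
After op 4 [order #4] limit_sell(price=103, qty=4): fills=none; bids=[#1:5@96] asks=[#3:10@98 #4:4@103]
After op 5 [order #5] limit_buy(price=99, qty=9): fills=#5x#3:9@98; bids=[#1:5@96] asks=[#3:1@98 #4:4@103]
After op 6 [order #6] market_sell(qty=4): fills=#1x#6:4@96; bids=[#1:1@96] asks=[#3:1@98 #4:4@103]
After op 7 [order #7] market_sell(qty=8): fills=#1x#7:1@96; bids=[-] asks=[#3:1@98 #4:4@103]
After op 8 [order #8] limit_buy(price=105, qty=1): fills=#8x#3:1@98; bids=[-] asks=[#4:4@103]
After op 9 [order #9] market_sell(qty=2): fills=none; bids=[-] asks=[#4:4@103]

Answer: BIDS (highest first):
  (empty)
ASKS (lowest first):
  #4: 4@103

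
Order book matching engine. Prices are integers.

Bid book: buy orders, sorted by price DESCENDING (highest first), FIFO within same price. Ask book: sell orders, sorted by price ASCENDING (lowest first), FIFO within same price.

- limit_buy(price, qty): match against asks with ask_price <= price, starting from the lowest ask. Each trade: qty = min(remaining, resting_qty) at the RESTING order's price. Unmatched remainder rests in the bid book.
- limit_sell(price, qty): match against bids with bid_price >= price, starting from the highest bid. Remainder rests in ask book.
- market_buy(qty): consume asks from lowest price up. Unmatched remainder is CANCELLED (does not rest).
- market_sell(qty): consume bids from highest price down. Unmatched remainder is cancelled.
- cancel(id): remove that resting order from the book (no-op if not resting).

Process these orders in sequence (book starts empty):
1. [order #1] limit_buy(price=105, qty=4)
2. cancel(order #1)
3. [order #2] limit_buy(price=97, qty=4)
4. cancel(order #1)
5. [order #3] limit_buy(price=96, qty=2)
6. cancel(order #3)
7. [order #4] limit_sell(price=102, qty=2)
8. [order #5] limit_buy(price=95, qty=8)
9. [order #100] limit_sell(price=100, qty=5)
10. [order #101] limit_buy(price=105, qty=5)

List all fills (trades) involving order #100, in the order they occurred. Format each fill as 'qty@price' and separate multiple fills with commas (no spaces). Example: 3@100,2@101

After op 1 [order #1] limit_buy(price=105, qty=4): fills=none; bids=[#1:4@105] asks=[-]
After op 2 cancel(order #1): fills=none; bids=[-] asks=[-]
After op 3 [order #2] limit_buy(price=97, qty=4): fills=none; bids=[#2:4@97] asks=[-]
After op 4 cancel(order #1): fills=none; bids=[#2:4@97] asks=[-]
After op 5 [order #3] limit_buy(price=96, qty=2): fills=none; bids=[#2:4@97 #3:2@96] asks=[-]
After op 6 cancel(order #3): fills=none; bids=[#2:4@97] asks=[-]
After op 7 [order #4] limit_sell(price=102, qty=2): fills=none; bids=[#2:4@97] asks=[#4:2@102]
After op 8 [order #5] limit_buy(price=95, qty=8): fills=none; bids=[#2:4@97 #5:8@95] asks=[#4:2@102]
After op 9 [order #100] limit_sell(price=100, qty=5): fills=none; bids=[#2:4@97 #5:8@95] asks=[#100:5@100 #4:2@102]
After op 10 [order #101] limit_buy(price=105, qty=5): fills=#101x#100:5@100; bids=[#2:4@97 #5:8@95] asks=[#4:2@102]

Answer: 5@100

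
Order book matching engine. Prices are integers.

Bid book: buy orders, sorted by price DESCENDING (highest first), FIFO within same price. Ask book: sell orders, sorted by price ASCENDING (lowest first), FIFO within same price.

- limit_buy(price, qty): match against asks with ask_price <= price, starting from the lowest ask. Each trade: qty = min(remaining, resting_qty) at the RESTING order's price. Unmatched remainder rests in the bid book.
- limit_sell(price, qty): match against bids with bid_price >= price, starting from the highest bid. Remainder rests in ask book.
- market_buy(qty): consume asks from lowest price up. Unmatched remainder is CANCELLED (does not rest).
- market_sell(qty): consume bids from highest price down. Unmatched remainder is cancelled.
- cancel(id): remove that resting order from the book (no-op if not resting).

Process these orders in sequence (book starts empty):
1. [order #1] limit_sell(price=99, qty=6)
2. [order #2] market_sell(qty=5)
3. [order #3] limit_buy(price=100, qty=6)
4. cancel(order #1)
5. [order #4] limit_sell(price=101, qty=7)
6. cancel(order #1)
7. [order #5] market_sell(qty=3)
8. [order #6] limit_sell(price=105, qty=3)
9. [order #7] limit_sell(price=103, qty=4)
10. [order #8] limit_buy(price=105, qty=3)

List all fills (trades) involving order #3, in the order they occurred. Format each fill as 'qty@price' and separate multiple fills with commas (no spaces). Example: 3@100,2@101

After op 1 [order #1] limit_sell(price=99, qty=6): fills=none; bids=[-] asks=[#1:6@99]
After op 2 [order #2] market_sell(qty=5): fills=none; bids=[-] asks=[#1:6@99]
After op 3 [order #3] limit_buy(price=100, qty=6): fills=#3x#1:6@99; bids=[-] asks=[-]
After op 4 cancel(order #1): fills=none; bids=[-] asks=[-]
After op 5 [order #4] limit_sell(price=101, qty=7): fills=none; bids=[-] asks=[#4:7@101]
After op 6 cancel(order #1): fills=none; bids=[-] asks=[#4:7@101]
After op 7 [order #5] market_sell(qty=3): fills=none; bids=[-] asks=[#4:7@101]
After op 8 [order #6] limit_sell(price=105, qty=3): fills=none; bids=[-] asks=[#4:7@101 #6:3@105]
After op 9 [order #7] limit_sell(price=103, qty=4): fills=none; bids=[-] asks=[#4:7@101 #7:4@103 #6:3@105]
After op 10 [order #8] limit_buy(price=105, qty=3): fills=#8x#4:3@101; bids=[-] asks=[#4:4@101 #7:4@103 #6:3@105]

Answer: 6@99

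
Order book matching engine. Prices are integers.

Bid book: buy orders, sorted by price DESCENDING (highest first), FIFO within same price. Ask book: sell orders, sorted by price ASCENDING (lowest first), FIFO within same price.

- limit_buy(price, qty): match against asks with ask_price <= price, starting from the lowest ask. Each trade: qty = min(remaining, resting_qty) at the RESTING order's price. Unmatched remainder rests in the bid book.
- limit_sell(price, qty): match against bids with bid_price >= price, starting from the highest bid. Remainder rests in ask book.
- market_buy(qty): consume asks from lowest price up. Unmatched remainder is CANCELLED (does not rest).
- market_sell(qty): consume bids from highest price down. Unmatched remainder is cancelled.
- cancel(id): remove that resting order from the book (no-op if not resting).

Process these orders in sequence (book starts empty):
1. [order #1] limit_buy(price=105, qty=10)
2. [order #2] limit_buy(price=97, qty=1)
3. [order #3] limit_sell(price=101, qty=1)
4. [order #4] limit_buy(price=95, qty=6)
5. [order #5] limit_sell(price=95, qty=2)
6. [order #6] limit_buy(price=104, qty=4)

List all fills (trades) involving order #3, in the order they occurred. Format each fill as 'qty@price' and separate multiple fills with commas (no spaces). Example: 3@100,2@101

After op 1 [order #1] limit_buy(price=105, qty=10): fills=none; bids=[#1:10@105] asks=[-]
After op 2 [order #2] limit_buy(price=97, qty=1): fills=none; bids=[#1:10@105 #2:1@97] asks=[-]
After op 3 [order #3] limit_sell(price=101, qty=1): fills=#1x#3:1@105; bids=[#1:9@105 #2:1@97] asks=[-]
After op 4 [order #4] limit_buy(price=95, qty=6): fills=none; bids=[#1:9@105 #2:1@97 #4:6@95] asks=[-]
After op 5 [order #5] limit_sell(price=95, qty=2): fills=#1x#5:2@105; bids=[#1:7@105 #2:1@97 #4:6@95] asks=[-]
After op 6 [order #6] limit_buy(price=104, qty=4): fills=none; bids=[#1:7@105 #6:4@104 #2:1@97 #4:6@95] asks=[-]

Answer: 1@105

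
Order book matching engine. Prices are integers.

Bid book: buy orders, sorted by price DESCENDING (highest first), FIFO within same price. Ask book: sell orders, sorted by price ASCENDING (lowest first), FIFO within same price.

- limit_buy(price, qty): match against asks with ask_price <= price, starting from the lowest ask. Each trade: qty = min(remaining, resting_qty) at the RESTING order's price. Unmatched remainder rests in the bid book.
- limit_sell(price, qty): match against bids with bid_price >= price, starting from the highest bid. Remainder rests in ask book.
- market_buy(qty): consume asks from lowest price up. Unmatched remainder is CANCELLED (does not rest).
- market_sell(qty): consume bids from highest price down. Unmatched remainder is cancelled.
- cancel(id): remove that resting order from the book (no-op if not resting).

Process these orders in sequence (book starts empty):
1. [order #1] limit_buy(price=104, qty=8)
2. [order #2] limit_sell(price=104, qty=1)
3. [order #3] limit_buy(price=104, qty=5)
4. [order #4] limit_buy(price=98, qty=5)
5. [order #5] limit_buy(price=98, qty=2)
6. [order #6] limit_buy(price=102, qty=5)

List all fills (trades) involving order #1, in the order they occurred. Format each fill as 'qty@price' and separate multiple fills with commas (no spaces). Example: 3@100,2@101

Answer: 1@104

Derivation:
After op 1 [order #1] limit_buy(price=104, qty=8): fills=none; bids=[#1:8@104] asks=[-]
After op 2 [order #2] limit_sell(price=104, qty=1): fills=#1x#2:1@104; bids=[#1:7@104] asks=[-]
After op 3 [order #3] limit_buy(price=104, qty=5): fills=none; bids=[#1:7@104 #3:5@104] asks=[-]
After op 4 [order #4] limit_buy(price=98, qty=5): fills=none; bids=[#1:7@104 #3:5@104 #4:5@98] asks=[-]
After op 5 [order #5] limit_buy(price=98, qty=2): fills=none; bids=[#1:7@104 #3:5@104 #4:5@98 #5:2@98] asks=[-]
After op 6 [order #6] limit_buy(price=102, qty=5): fills=none; bids=[#1:7@104 #3:5@104 #6:5@102 #4:5@98 #5:2@98] asks=[-]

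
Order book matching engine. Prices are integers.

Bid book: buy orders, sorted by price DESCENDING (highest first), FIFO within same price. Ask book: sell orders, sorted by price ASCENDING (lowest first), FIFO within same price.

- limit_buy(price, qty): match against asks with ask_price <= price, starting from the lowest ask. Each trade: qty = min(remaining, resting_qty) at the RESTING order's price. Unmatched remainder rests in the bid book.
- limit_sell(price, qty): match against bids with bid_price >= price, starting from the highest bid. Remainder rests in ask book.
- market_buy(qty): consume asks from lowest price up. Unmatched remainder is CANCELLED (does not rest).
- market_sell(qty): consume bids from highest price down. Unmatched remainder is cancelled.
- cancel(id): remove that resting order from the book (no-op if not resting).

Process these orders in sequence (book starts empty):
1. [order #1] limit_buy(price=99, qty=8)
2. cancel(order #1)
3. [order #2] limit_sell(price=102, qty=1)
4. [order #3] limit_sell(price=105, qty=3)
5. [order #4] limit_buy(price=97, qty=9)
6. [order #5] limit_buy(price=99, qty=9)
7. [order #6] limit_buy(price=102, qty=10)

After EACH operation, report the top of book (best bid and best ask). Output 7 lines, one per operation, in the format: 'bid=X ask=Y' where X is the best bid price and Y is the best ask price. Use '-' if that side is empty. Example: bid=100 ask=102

Answer: bid=99 ask=-
bid=- ask=-
bid=- ask=102
bid=- ask=102
bid=97 ask=102
bid=99 ask=102
bid=102 ask=105

Derivation:
After op 1 [order #1] limit_buy(price=99, qty=8): fills=none; bids=[#1:8@99] asks=[-]
After op 2 cancel(order #1): fills=none; bids=[-] asks=[-]
After op 3 [order #2] limit_sell(price=102, qty=1): fills=none; bids=[-] asks=[#2:1@102]
After op 4 [order #3] limit_sell(price=105, qty=3): fills=none; bids=[-] asks=[#2:1@102 #3:3@105]
After op 5 [order #4] limit_buy(price=97, qty=9): fills=none; bids=[#4:9@97] asks=[#2:1@102 #3:3@105]
After op 6 [order #5] limit_buy(price=99, qty=9): fills=none; bids=[#5:9@99 #4:9@97] asks=[#2:1@102 #3:3@105]
After op 7 [order #6] limit_buy(price=102, qty=10): fills=#6x#2:1@102; bids=[#6:9@102 #5:9@99 #4:9@97] asks=[#3:3@105]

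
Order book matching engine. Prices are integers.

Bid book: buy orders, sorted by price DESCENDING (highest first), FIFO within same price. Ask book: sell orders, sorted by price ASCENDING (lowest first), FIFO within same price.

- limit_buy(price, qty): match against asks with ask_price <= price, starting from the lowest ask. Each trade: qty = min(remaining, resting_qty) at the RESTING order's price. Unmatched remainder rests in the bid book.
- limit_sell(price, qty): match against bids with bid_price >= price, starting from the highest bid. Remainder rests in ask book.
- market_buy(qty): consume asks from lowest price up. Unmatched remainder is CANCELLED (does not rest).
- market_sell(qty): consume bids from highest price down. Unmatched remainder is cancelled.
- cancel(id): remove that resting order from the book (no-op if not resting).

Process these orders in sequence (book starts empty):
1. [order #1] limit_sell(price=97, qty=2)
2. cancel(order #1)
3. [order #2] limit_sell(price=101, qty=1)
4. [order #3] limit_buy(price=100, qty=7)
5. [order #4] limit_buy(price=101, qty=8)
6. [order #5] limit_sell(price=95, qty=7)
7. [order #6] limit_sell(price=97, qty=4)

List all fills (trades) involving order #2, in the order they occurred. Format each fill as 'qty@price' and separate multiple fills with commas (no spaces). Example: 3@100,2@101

Answer: 1@101

Derivation:
After op 1 [order #1] limit_sell(price=97, qty=2): fills=none; bids=[-] asks=[#1:2@97]
After op 2 cancel(order #1): fills=none; bids=[-] asks=[-]
After op 3 [order #2] limit_sell(price=101, qty=1): fills=none; bids=[-] asks=[#2:1@101]
After op 4 [order #3] limit_buy(price=100, qty=7): fills=none; bids=[#3:7@100] asks=[#2:1@101]
After op 5 [order #4] limit_buy(price=101, qty=8): fills=#4x#2:1@101; bids=[#4:7@101 #3:7@100] asks=[-]
After op 6 [order #5] limit_sell(price=95, qty=7): fills=#4x#5:7@101; bids=[#3:7@100] asks=[-]
After op 7 [order #6] limit_sell(price=97, qty=4): fills=#3x#6:4@100; bids=[#3:3@100] asks=[-]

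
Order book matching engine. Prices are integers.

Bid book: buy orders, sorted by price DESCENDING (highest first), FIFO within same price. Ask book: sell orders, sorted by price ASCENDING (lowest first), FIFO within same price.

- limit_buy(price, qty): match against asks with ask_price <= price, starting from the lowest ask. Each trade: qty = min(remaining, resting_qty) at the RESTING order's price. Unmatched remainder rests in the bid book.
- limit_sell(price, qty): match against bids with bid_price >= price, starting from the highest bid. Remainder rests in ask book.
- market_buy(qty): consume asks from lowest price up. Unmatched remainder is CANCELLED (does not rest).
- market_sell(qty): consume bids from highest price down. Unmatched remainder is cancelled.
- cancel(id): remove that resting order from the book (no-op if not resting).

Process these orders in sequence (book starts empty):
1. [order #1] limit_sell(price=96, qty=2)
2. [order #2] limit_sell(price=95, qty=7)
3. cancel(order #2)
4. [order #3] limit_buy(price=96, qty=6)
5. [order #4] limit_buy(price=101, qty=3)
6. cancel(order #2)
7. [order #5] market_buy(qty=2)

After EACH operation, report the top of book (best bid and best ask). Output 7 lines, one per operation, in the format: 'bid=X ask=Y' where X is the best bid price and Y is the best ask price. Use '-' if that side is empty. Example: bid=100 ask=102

After op 1 [order #1] limit_sell(price=96, qty=2): fills=none; bids=[-] asks=[#1:2@96]
After op 2 [order #2] limit_sell(price=95, qty=7): fills=none; bids=[-] asks=[#2:7@95 #1:2@96]
After op 3 cancel(order #2): fills=none; bids=[-] asks=[#1:2@96]
After op 4 [order #3] limit_buy(price=96, qty=6): fills=#3x#1:2@96; bids=[#3:4@96] asks=[-]
After op 5 [order #4] limit_buy(price=101, qty=3): fills=none; bids=[#4:3@101 #3:4@96] asks=[-]
After op 6 cancel(order #2): fills=none; bids=[#4:3@101 #3:4@96] asks=[-]
After op 7 [order #5] market_buy(qty=2): fills=none; bids=[#4:3@101 #3:4@96] asks=[-]

Answer: bid=- ask=96
bid=- ask=95
bid=- ask=96
bid=96 ask=-
bid=101 ask=-
bid=101 ask=-
bid=101 ask=-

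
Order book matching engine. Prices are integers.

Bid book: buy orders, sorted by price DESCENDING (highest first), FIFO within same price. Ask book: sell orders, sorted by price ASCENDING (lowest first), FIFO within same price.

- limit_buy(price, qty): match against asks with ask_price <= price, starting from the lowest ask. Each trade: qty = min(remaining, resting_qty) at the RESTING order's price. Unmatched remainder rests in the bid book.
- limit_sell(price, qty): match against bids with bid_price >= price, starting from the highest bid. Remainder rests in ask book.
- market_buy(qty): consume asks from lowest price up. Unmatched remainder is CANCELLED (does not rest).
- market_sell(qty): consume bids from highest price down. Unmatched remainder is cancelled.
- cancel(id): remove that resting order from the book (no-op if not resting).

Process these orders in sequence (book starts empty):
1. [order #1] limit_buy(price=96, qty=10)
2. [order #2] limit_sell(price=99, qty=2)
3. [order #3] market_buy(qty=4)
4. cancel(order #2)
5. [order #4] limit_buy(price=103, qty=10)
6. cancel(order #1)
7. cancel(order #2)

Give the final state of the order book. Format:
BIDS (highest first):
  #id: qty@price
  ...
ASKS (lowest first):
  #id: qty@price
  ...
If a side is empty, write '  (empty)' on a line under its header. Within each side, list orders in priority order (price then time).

Answer: BIDS (highest first):
  #4: 10@103
ASKS (lowest first):
  (empty)

Derivation:
After op 1 [order #1] limit_buy(price=96, qty=10): fills=none; bids=[#1:10@96] asks=[-]
After op 2 [order #2] limit_sell(price=99, qty=2): fills=none; bids=[#1:10@96] asks=[#2:2@99]
After op 3 [order #3] market_buy(qty=4): fills=#3x#2:2@99; bids=[#1:10@96] asks=[-]
After op 4 cancel(order #2): fills=none; bids=[#1:10@96] asks=[-]
After op 5 [order #4] limit_buy(price=103, qty=10): fills=none; bids=[#4:10@103 #1:10@96] asks=[-]
After op 6 cancel(order #1): fills=none; bids=[#4:10@103] asks=[-]
After op 7 cancel(order #2): fills=none; bids=[#4:10@103] asks=[-]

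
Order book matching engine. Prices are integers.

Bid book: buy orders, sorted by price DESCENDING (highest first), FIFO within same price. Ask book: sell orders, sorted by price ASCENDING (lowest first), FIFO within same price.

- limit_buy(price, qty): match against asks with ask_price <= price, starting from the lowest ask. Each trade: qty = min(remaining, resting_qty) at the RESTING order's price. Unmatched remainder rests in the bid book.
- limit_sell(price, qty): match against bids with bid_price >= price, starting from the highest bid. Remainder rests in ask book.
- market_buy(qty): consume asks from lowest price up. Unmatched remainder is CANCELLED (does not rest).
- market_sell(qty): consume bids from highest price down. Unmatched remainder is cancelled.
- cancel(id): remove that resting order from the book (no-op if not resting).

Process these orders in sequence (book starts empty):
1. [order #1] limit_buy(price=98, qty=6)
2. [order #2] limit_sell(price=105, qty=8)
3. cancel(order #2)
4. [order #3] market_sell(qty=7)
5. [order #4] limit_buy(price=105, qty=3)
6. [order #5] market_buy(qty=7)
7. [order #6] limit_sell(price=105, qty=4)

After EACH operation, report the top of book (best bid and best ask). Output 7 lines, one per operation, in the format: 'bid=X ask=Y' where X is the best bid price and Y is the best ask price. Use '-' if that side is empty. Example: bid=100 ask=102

After op 1 [order #1] limit_buy(price=98, qty=6): fills=none; bids=[#1:6@98] asks=[-]
After op 2 [order #2] limit_sell(price=105, qty=8): fills=none; bids=[#1:6@98] asks=[#2:8@105]
After op 3 cancel(order #2): fills=none; bids=[#1:6@98] asks=[-]
After op 4 [order #3] market_sell(qty=7): fills=#1x#3:6@98; bids=[-] asks=[-]
After op 5 [order #4] limit_buy(price=105, qty=3): fills=none; bids=[#4:3@105] asks=[-]
After op 6 [order #5] market_buy(qty=7): fills=none; bids=[#4:3@105] asks=[-]
After op 7 [order #6] limit_sell(price=105, qty=4): fills=#4x#6:3@105; bids=[-] asks=[#6:1@105]

Answer: bid=98 ask=-
bid=98 ask=105
bid=98 ask=-
bid=- ask=-
bid=105 ask=-
bid=105 ask=-
bid=- ask=105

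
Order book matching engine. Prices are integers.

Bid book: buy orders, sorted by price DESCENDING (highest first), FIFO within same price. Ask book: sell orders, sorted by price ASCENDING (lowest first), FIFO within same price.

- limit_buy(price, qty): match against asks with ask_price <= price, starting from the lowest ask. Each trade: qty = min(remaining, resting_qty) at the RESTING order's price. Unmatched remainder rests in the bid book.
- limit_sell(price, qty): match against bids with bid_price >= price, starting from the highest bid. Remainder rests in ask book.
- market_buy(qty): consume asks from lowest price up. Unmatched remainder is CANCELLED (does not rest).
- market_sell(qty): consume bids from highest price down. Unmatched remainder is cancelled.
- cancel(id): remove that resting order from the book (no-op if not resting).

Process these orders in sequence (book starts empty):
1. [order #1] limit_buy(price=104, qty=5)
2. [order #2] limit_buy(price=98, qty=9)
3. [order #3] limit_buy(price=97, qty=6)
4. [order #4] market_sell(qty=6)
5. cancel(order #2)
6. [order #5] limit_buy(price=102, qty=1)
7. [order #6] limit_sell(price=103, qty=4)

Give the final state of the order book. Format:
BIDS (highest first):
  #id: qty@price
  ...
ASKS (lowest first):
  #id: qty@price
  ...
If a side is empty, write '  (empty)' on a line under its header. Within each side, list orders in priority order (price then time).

After op 1 [order #1] limit_buy(price=104, qty=5): fills=none; bids=[#1:5@104] asks=[-]
After op 2 [order #2] limit_buy(price=98, qty=9): fills=none; bids=[#1:5@104 #2:9@98] asks=[-]
After op 3 [order #3] limit_buy(price=97, qty=6): fills=none; bids=[#1:5@104 #2:9@98 #3:6@97] asks=[-]
After op 4 [order #4] market_sell(qty=6): fills=#1x#4:5@104 #2x#4:1@98; bids=[#2:8@98 #3:6@97] asks=[-]
After op 5 cancel(order #2): fills=none; bids=[#3:6@97] asks=[-]
After op 6 [order #5] limit_buy(price=102, qty=1): fills=none; bids=[#5:1@102 #3:6@97] asks=[-]
After op 7 [order #6] limit_sell(price=103, qty=4): fills=none; bids=[#5:1@102 #3:6@97] asks=[#6:4@103]

Answer: BIDS (highest first):
  #5: 1@102
  #3: 6@97
ASKS (lowest first):
  #6: 4@103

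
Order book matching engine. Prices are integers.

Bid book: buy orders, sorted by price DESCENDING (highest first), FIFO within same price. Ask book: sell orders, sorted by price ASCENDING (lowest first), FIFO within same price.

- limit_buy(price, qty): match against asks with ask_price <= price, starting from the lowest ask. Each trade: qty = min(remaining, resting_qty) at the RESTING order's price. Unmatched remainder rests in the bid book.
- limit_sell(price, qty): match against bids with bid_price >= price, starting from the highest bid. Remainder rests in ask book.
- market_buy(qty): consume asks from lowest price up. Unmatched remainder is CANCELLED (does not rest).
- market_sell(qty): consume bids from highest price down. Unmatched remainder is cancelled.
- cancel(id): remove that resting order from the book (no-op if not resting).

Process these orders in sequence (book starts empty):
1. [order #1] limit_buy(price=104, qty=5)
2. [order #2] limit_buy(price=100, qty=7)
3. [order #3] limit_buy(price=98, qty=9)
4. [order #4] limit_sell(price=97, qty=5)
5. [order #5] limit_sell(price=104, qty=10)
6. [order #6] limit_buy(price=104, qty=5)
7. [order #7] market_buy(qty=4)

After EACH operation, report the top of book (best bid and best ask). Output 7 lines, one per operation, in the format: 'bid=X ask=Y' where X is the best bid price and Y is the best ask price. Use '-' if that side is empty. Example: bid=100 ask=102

After op 1 [order #1] limit_buy(price=104, qty=5): fills=none; bids=[#1:5@104] asks=[-]
After op 2 [order #2] limit_buy(price=100, qty=7): fills=none; bids=[#1:5@104 #2:7@100] asks=[-]
After op 3 [order #3] limit_buy(price=98, qty=9): fills=none; bids=[#1:5@104 #2:7@100 #3:9@98] asks=[-]
After op 4 [order #4] limit_sell(price=97, qty=5): fills=#1x#4:5@104; bids=[#2:7@100 #3:9@98] asks=[-]
After op 5 [order #5] limit_sell(price=104, qty=10): fills=none; bids=[#2:7@100 #3:9@98] asks=[#5:10@104]
After op 6 [order #6] limit_buy(price=104, qty=5): fills=#6x#5:5@104; bids=[#2:7@100 #3:9@98] asks=[#5:5@104]
After op 7 [order #7] market_buy(qty=4): fills=#7x#5:4@104; bids=[#2:7@100 #3:9@98] asks=[#5:1@104]

Answer: bid=104 ask=-
bid=104 ask=-
bid=104 ask=-
bid=100 ask=-
bid=100 ask=104
bid=100 ask=104
bid=100 ask=104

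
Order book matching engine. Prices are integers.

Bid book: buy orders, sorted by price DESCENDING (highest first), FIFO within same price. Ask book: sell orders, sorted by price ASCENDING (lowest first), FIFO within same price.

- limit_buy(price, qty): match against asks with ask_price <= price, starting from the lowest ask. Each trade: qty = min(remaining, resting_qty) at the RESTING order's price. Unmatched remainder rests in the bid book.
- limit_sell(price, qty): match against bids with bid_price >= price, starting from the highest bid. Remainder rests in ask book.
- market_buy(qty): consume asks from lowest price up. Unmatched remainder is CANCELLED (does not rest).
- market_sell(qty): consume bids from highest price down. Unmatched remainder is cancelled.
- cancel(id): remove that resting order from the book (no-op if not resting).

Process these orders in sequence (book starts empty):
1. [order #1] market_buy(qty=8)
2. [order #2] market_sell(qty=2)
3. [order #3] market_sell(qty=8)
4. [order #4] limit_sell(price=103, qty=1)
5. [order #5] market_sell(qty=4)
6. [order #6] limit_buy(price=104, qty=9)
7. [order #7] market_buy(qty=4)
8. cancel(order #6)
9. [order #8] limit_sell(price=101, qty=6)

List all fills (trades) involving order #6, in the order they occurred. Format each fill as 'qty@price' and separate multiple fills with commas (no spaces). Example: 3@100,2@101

After op 1 [order #1] market_buy(qty=8): fills=none; bids=[-] asks=[-]
After op 2 [order #2] market_sell(qty=2): fills=none; bids=[-] asks=[-]
After op 3 [order #3] market_sell(qty=8): fills=none; bids=[-] asks=[-]
After op 4 [order #4] limit_sell(price=103, qty=1): fills=none; bids=[-] asks=[#4:1@103]
After op 5 [order #5] market_sell(qty=4): fills=none; bids=[-] asks=[#4:1@103]
After op 6 [order #6] limit_buy(price=104, qty=9): fills=#6x#4:1@103; bids=[#6:8@104] asks=[-]
After op 7 [order #7] market_buy(qty=4): fills=none; bids=[#6:8@104] asks=[-]
After op 8 cancel(order #6): fills=none; bids=[-] asks=[-]
After op 9 [order #8] limit_sell(price=101, qty=6): fills=none; bids=[-] asks=[#8:6@101]

Answer: 1@103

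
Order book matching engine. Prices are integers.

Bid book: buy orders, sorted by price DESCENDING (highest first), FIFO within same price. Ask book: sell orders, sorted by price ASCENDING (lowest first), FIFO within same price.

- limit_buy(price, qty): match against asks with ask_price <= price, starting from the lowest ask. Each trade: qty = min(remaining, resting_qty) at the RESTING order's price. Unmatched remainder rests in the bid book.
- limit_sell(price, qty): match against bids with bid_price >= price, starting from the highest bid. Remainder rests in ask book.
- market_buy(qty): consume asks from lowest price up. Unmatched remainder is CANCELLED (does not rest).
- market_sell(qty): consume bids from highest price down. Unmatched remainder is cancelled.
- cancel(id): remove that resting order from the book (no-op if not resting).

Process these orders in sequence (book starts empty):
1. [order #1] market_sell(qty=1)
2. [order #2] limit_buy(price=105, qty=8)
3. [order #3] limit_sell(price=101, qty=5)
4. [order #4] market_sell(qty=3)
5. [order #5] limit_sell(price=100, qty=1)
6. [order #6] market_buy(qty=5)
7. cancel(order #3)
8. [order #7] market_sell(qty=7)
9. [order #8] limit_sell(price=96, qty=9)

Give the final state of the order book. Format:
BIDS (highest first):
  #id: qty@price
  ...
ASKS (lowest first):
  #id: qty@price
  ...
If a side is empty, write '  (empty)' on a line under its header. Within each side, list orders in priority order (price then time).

Answer: BIDS (highest first):
  (empty)
ASKS (lowest first):
  #8: 9@96

Derivation:
After op 1 [order #1] market_sell(qty=1): fills=none; bids=[-] asks=[-]
After op 2 [order #2] limit_buy(price=105, qty=8): fills=none; bids=[#2:8@105] asks=[-]
After op 3 [order #3] limit_sell(price=101, qty=5): fills=#2x#3:5@105; bids=[#2:3@105] asks=[-]
After op 4 [order #4] market_sell(qty=3): fills=#2x#4:3@105; bids=[-] asks=[-]
After op 5 [order #5] limit_sell(price=100, qty=1): fills=none; bids=[-] asks=[#5:1@100]
After op 6 [order #6] market_buy(qty=5): fills=#6x#5:1@100; bids=[-] asks=[-]
After op 7 cancel(order #3): fills=none; bids=[-] asks=[-]
After op 8 [order #7] market_sell(qty=7): fills=none; bids=[-] asks=[-]
After op 9 [order #8] limit_sell(price=96, qty=9): fills=none; bids=[-] asks=[#8:9@96]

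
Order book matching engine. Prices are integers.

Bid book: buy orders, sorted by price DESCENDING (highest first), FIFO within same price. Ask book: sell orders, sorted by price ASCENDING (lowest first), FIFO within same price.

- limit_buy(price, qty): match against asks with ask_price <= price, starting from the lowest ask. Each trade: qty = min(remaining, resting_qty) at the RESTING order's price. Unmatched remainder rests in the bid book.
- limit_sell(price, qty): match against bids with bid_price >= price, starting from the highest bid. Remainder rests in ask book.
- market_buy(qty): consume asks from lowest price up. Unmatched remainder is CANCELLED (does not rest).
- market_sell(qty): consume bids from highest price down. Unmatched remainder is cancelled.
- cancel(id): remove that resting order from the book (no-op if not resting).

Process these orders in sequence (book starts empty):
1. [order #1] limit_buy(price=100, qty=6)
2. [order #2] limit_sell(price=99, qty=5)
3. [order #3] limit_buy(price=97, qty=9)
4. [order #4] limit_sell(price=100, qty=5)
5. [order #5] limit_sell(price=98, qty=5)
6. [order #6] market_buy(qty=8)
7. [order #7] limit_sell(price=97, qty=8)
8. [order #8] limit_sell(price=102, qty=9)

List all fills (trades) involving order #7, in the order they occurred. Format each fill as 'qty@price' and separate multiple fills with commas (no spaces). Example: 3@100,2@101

After op 1 [order #1] limit_buy(price=100, qty=6): fills=none; bids=[#1:6@100] asks=[-]
After op 2 [order #2] limit_sell(price=99, qty=5): fills=#1x#2:5@100; bids=[#1:1@100] asks=[-]
After op 3 [order #3] limit_buy(price=97, qty=9): fills=none; bids=[#1:1@100 #3:9@97] asks=[-]
After op 4 [order #4] limit_sell(price=100, qty=5): fills=#1x#4:1@100; bids=[#3:9@97] asks=[#4:4@100]
After op 5 [order #5] limit_sell(price=98, qty=5): fills=none; bids=[#3:9@97] asks=[#5:5@98 #4:4@100]
After op 6 [order #6] market_buy(qty=8): fills=#6x#5:5@98 #6x#4:3@100; bids=[#3:9@97] asks=[#4:1@100]
After op 7 [order #7] limit_sell(price=97, qty=8): fills=#3x#7:8@97; bids=[#3:1@97] asks=[#4:1@100]
After op 8 [order #8] limit_sell(price=102, qty=9): fills=none; bids=[#3:1@97] asks=[#4:1@100 #8:9@102]

Answer: 8@97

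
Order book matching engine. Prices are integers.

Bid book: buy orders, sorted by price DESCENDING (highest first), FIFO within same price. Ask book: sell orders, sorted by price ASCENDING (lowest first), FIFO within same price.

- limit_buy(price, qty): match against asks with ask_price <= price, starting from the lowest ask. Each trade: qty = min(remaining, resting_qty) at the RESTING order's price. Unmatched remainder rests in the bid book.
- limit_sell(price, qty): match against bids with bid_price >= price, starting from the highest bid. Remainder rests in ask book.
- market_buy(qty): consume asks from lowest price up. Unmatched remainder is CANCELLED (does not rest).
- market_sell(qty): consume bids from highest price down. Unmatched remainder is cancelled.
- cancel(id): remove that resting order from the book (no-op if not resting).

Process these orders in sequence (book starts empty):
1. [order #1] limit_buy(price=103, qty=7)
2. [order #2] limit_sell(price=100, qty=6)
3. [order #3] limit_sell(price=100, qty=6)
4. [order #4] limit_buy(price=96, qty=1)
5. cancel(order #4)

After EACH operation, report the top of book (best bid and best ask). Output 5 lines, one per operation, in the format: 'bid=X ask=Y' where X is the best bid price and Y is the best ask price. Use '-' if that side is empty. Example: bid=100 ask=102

Answer: bid=103 ask=-
bid=103 ask=-
bid=- ask=100
bid=96 ask=100
bid=- ask=100

Derivation:
After op 1 [order #1] limit_buy(price=103, qty=7): fills=none; bids=[#1:7@103] asks=[-]
After op 2 [order #2] limit_sell(price=100, qty=6): fills=#1x#2:6@103; bids=[#1:1@103] asks=[-]
After op 3 [order #3] limit_sell(price=100, qty=6): fills=#1x#3:1@103; bids=[-] asks=[#3:5@100]
After op 4 [order #4] limit_buy(price=96, qty=1): fills=none; bids=[#4:1@96] asks=[#3:5@100]
After op 5 cancel(order #4): fills=none; bids=[-] asks=[#3:5@100]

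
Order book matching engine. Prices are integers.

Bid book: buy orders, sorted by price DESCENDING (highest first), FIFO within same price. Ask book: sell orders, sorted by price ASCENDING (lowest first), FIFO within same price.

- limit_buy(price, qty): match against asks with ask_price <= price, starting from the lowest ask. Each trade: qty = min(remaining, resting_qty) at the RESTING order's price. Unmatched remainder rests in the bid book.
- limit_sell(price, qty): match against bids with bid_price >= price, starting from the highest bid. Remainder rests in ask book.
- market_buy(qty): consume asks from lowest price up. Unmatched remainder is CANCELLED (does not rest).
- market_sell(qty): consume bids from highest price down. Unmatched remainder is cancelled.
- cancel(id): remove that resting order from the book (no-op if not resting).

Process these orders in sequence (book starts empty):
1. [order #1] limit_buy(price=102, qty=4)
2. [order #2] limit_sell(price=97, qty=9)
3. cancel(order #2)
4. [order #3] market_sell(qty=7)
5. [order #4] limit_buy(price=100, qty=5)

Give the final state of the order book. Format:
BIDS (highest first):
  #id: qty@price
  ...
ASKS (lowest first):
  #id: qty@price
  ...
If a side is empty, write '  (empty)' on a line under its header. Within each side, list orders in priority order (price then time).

After op 1 [order #1] limit_buy(price=102, qty=4): fills=none; bids=[#1:4@102] asks=[-]
After op 2 [order #2] limit_sell(price=97, qty=9): fills=#1x#2:4@102; bids=[-] asks=[#2:5@97]
After op 3 cancel(order #2): fills=none; bids=[-] asks=[-]
After op 4 [order #3] market_sell(qty=7): fills=none; bids=[-] asks=[-]
After op 5 [order #4] limit_buy(price=100, qty=5): fills=none; bids=[#4:5@100] asks=[-]

Answer: BIDS (highest first):
  #4: 5@100
ASKS (lowest first):
  (empty)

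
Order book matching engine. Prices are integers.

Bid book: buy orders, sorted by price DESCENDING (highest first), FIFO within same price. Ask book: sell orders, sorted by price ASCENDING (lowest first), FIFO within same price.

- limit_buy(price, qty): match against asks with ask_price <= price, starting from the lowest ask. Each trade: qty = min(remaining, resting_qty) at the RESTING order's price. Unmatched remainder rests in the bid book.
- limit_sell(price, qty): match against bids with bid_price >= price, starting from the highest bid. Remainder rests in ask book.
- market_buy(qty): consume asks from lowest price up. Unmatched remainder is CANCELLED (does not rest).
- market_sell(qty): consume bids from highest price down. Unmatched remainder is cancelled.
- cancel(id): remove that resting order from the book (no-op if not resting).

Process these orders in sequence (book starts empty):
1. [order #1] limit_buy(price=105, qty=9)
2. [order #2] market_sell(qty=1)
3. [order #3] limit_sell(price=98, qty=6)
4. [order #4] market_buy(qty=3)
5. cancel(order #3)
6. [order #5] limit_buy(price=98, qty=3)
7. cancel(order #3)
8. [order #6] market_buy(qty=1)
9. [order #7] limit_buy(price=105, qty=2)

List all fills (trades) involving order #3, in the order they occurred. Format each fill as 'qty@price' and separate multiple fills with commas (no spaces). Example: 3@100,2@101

After op 1 [order #1] limit_buy(price=105, qty=9): fills=none; bids=[#1:9@105] asks=[-]
After op 2 [order #2] market_sell(qty=1): fills=#1x#2:1@105; bids=[#1:8@105] asks=[-]
After op 3 [order #3] limit_sell(price=98, qty=6): fills=#1x#3:6@105; bids=[#1:2@105] asks=[-]
After op 4 [order #4] market_buy(qty=3): fills=none; bids=[#1:2@105] asks=[-]
After op 5 cancel(order #3): fills=none; bids=[#1:2@105] asks=[-]
After op 6 [order #5] limit_buy(price=98, qty=3): fills=none; bids=[#1:2@105 #5:3@98] asks=[-]
After op 7 cancel(order #3): fills=none; bids=[#1:2@105 #5:3@98] asks=[-]
After op 8 [order #6] market_buy(qty=1): fills=none; bids=[#1:2@105 #5:3@98] asks=[-]
After op 9 [order #7] limit_buy(price=105, qty=2): fills=none; bids=[#1:2@105 #7:2@105 #5:3@98] asks=[-]

Answer: 6@105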